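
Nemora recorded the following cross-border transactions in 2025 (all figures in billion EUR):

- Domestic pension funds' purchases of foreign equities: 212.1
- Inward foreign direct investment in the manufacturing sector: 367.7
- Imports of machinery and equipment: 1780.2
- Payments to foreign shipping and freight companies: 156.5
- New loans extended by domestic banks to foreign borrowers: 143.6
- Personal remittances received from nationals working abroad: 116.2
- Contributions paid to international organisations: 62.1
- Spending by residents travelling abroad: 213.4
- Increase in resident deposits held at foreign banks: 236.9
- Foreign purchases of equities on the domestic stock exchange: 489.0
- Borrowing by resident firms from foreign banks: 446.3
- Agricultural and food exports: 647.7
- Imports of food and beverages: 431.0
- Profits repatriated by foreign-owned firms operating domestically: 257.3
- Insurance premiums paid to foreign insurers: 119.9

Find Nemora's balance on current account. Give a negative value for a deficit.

-2256.5

Goods: -431.0 - 1780.2 + 647.7 = -1563.5
Services: -213.4 - 156.5 - 119.9 = -489.8
Primary income: -257.3
Secondary income: -62.1 + 116.2 = 54.1
Current account = (-1563.5) + (-489.8) + (-257.3) + 54.1 = -2256.5
(Excluded from the current account — financial account: domestic pension funds' purchases of foreign equities 212.1, inward foreign direct investment in the manufacturing sector 367.7, new loans extended by domestic banks to foreign borrowers 143.6, increase in resident deposits held at foreign banks 236.9, foreign purchases of equities on the domestic stock exchange 489.0, borrowing by resident firms from foreign banks 446.3.)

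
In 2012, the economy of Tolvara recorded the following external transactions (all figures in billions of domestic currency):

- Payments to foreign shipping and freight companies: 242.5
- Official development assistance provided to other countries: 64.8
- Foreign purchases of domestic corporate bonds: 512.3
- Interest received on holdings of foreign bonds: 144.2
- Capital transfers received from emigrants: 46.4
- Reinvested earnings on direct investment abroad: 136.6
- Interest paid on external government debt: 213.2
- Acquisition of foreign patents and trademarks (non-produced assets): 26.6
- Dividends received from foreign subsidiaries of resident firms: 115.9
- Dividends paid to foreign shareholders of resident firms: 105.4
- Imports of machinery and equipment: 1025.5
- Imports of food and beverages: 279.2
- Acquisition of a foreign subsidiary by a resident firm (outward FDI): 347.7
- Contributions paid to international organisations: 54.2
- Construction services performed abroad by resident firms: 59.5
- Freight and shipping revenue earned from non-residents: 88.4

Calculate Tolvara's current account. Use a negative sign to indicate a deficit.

-1440.2

Goods: -1025.5 - 279.2 = -1304.7
Services: 59.5 + 88.4 - 242.5 = -94.6
Primary income: 136.6 + 144.2 - 213.2 + 115.9 - 105.4 = 78.1
Secondary income: -54.2 - 64.8 = -119.0
Current account = (-1304.7) + (-94.6) + 78.1 + (-119.0) = -1440.2
(Excluded from the current account — financial account: foreign purchases of domestic corporate bonds 512.3, acquisition of a foreign subsidiary by a resident firm (outward FDI) 347.7; capital account: capital transfers received from emigrants 46.4, acquisition of foreign patents and trademarks (non-produced assets) 26.6.)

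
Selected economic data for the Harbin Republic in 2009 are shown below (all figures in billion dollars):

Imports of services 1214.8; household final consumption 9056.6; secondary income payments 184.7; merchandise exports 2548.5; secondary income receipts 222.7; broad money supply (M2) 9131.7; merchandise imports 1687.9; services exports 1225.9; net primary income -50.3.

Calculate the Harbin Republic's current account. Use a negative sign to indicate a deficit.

859.4

Goods balance = 2548.5 - 1687.9 = 860.6
Services balance = 1225.9 - 1214.8 = 11.1
Trade balance (goods + services) = 860.6 + 11.1 = 871.7
Net primary income = -50.3
Net secondary income = 222.7 - 184.7 = 38.0
Current account = 871.7 + (-50.3) + 38.0 = 859.4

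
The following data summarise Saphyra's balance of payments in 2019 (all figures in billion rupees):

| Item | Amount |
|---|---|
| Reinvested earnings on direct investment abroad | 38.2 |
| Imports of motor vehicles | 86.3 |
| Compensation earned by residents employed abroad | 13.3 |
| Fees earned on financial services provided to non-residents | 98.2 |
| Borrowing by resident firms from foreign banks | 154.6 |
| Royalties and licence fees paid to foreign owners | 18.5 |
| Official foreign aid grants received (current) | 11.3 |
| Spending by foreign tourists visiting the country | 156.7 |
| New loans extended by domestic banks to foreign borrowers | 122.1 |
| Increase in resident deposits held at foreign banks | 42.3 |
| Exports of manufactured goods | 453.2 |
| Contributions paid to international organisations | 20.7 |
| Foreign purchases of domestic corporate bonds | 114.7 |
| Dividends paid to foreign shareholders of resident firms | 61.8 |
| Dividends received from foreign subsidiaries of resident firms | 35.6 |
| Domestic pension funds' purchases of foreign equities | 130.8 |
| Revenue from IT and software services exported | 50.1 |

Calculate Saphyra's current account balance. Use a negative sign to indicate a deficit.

669.3

Goods: 453.2 - 86.3 = 366.9
Services: -18.5 + 156.7 + 98.2 + 50.1 = 286.5
Primary income: 38.2 - 61.8 + 13.3 + 35.6 = 25.3
Secondary income: 11.3 - 20.7 = -9.4
Current account = 366.9 + 286.5 + 25.3 + (-9.4) = 669.3
(Excluded from the current account — financial account: borrowing by resident firms from foreign banks 154.6, new loans extended by domestic banks to foreign borrowers 122.1, increase in resident deposits held at foreign banks 42.3, foreign purchases of domestic corporate bonds 114.7, domestic pension funds' purchases of foreign equities 130.8.)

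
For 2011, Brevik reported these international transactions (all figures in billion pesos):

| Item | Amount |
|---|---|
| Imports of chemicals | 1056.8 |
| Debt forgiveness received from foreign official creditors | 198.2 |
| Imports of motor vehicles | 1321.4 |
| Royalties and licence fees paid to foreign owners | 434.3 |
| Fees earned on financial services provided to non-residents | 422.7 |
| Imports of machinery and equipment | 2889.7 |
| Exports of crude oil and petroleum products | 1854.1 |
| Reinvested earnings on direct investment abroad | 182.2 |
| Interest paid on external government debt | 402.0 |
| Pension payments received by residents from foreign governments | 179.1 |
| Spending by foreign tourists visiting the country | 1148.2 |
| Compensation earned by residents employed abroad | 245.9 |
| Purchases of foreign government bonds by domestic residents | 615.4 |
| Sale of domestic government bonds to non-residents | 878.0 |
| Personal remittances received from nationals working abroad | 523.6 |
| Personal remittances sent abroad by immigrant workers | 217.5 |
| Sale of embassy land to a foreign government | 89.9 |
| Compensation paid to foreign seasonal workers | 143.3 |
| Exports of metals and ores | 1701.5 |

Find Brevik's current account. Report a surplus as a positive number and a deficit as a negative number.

Goods: -1321.4 + 1854.1 - 2889.7 + 1701.5 - 1056.8 = -1712.3
Services: -434.3 + 1148.2 + 422.7 = 1136.6
Primary income: -143.3 - 402.0 + 182.2 + 245.9 = -117.2
Secondary income: 179.1 + 523.6 - 217.5 = 485.2
Current account = (-1712.3) + 1136.6 + (-117.2) + 485.2 = -207.7
(Excluded from the current account — capital account: debt forgiveness received from foreign official creditors 198.2, sale of embassy land to a foreign government 89.9; financial account: purchases of foreign government bonds by domestic residents 615.4, sale of domestic government bonds to non-residents 878.0.)

-207.7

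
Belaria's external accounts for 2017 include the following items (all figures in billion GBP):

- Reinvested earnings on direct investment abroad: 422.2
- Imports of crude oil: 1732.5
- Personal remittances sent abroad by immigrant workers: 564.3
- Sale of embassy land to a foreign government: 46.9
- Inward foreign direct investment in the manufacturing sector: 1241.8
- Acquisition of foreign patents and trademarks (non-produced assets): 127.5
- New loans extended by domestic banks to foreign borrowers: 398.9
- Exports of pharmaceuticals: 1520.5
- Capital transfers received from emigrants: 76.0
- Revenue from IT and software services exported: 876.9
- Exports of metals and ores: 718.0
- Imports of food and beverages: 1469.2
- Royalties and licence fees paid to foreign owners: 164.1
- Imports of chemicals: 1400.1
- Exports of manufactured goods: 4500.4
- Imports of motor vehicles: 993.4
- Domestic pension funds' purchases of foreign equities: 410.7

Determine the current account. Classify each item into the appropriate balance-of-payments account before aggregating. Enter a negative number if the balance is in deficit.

Goods: 1520.5 - 1732.5 + 4500.4 - 1400.1 - 993.4 + 718.0 - 1469.2 = 1143.7
Services: -164.1 + 876.9 = 712.8
Primary income: 422.2
Secondary income: -564.3
Current account = 1143.7 + 712.8 + 422.2 + (-564.3) = 1714.4
(Excluded from the current account — capital account: sale of embassy land to a foreign government 46.9, acquisition of foreign patents and trademarks (non-produced assets) 127.5, capital transfers received from emigrants 76.0; financial account: inward foreign direct investment in the manufacturing sector 1241.8, new loans extended by domestic banks to foreign borrowers 398.9, domestic pension funds' purchases of foreign equities 410.7.)

1714.4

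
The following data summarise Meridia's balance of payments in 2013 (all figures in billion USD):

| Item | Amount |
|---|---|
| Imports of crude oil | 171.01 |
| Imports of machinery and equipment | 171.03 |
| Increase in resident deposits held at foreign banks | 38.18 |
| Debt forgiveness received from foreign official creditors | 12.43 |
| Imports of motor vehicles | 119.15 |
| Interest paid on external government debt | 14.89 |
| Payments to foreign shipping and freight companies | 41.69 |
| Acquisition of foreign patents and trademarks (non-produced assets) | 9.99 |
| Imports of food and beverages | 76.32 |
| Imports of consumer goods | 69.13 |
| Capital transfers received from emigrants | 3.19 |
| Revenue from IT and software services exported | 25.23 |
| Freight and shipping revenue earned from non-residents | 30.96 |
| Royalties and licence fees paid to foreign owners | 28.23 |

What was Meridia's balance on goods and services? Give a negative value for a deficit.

-620.37

Goods: -69.13 - 76.32 - 171.01 - 171.03 - 119.15 = -606.64
Services: -28.23 + 25.23 + 30.96 - 41.69 = -13.73
Trade balance = -606.64 + (-13.73) = -620.37
(Excluded from the trade balance — financial account: increase in resident deposits held at foreign banks 38.18; capital account: debt forgiveness received from foreign official creditors 12.43, acquisition of foreign patents and trademarks (non-produced assets) 9.99, capital transfers received from emigrants 3.19; primary income: interest paid on external government debt 14.89.)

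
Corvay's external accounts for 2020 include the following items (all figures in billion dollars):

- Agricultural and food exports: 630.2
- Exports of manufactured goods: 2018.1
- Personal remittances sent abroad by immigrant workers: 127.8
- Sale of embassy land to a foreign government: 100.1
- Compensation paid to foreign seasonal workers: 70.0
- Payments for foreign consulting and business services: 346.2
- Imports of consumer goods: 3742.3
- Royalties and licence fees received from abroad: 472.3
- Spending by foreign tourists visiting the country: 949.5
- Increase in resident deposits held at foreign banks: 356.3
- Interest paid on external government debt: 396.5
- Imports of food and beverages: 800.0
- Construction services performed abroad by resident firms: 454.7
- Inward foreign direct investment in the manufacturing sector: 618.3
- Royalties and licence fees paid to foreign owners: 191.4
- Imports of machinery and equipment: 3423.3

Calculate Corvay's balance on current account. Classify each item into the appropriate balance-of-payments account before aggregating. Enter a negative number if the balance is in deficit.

Goods: 2018.1 + 630.2 - 3423.3 - 3742.3 - 800.0 = -5317.3
Services: 949.5 + 472.3 + 454.7 - 191.4 - 346.2 = 1338.9
Primary income: -396.5 - 70.0 = -466.5
Secondary income: -127.8
Current account = (-5317.3) + 1338.9 + (-466.5) + (-127.8) = -4572.7
(Excluded from the current account — capital account: sale of embassy land to a foreign government 100.1; financial account: increase in resident deposits held at foreign banks 356.3, inward foreign direct investment in the manufacturing sector 618.3.)

-4572.7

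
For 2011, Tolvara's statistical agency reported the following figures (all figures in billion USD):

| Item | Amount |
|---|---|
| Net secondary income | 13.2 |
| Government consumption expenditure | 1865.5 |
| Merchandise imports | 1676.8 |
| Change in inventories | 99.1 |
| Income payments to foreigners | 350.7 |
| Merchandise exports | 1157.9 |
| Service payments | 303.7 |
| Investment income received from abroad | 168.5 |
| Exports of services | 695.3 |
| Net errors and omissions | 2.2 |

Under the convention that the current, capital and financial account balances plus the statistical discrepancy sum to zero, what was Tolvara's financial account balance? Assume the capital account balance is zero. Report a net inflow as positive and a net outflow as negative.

Goods balance = 1157.9 - 1676.8 = -518.9
Services balance = 695.3 - 303.7 = 391.6
Trade balance (goods + services) = -518.9 + 391.6 = -127.3
Net primary income = 168.5 - 350.7 = -182.2
Net secondary income = 13.2
Current account = -127.3 + (-182.2) + 13.2 = -296.3
Financial account = -(-296.3 + 2.2) = 294.1

294.1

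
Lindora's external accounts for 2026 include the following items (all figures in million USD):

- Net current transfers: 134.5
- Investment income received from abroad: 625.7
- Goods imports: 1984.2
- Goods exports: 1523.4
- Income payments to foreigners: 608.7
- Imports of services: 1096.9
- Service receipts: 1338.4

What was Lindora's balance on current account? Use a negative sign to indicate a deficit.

Goods balance = 1523.4 - 1984.2 = -460.8
Services balance = 1338.4 - 1096.9 = 241.5
Trade balance (goods + services) = -460.8 + 241.5 = -219.3
Net primary income = 625.7 - 608.7 = 17.0
Net secondary income = 134.5
Current account = -219.3 + 17.0 + 134.5 = -67.8

-67.8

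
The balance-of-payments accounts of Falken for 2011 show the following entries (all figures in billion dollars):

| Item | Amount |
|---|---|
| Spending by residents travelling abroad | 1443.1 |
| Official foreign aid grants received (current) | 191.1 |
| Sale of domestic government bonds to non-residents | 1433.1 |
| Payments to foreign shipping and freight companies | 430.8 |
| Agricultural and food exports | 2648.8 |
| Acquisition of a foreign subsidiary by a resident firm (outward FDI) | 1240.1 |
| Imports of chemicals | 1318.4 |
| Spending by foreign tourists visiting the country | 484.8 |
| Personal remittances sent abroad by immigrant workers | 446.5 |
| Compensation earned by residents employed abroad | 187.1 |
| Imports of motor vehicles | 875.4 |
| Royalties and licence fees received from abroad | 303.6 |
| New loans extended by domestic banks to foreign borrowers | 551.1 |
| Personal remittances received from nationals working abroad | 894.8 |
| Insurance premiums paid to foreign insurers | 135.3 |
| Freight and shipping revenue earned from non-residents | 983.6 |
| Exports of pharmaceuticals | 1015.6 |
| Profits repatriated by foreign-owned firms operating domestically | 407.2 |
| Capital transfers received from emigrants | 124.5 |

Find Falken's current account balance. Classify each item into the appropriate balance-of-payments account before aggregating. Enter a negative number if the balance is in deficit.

1652.7

Goods: 1015.6 + 2648.8 - 1318.4 - 875.4 = 1470.6
Services: -1443.1 + 983.6 - 135.3 + 303.6 + 484.8 - 430.8 = -237.2
Primary income: -407.2 + 187.1 = -220.1
Secondary income: -446.5 + 191.1 + 894.8 = 639.4
Current account = 1470.6 + (-237.2) + (-220.1) + 639.4 = 1652.7
(Excluded from the current account — financial account: sale of domestic government bonds to non-residents 1433.1, acquisition of a foreign subsidiary by a resident firm (outward FDI) 1240.1, new loans extended by domestic banks to foreign borrowers 551.1; capital account: capital transfers received from emigrants 124.5.)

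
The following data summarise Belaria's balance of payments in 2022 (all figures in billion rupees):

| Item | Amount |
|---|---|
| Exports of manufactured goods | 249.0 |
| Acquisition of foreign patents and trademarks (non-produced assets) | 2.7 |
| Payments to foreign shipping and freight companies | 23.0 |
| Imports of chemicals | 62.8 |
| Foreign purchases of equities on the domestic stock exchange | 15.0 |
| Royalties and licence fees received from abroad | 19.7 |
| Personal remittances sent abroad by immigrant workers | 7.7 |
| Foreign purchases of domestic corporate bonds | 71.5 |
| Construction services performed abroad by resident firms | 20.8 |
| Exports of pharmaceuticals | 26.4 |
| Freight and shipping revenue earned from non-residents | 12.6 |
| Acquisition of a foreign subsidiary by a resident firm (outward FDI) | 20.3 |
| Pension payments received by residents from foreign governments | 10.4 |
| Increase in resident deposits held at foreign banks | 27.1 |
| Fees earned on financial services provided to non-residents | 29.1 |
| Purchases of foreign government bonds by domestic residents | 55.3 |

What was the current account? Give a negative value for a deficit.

274.5

Goods: 249.0 - 62.8 + 26.4 = 212.6
Services: 29.1 + 19.7 + 12.6 - 23.0 + 20.8 = 59.2
Secondary income: -7.7 + 10.4 = 2.7
Current account = 212.6 + 59.2 + 2.7 = 274.5
(Excluded from the current account — capital account: acquisition of foreign patents and trademarks (non-produced assets) 2.7; financial account: foreign purchases of equities on the domestic stock exchange 15.0, foreign purchases of domestic corporate bonds 71.5, acquisition of a foreign subsidiary by a resident firm (outward FDI) 20.3, increase in resident deposits held at foreign banks 27.1, purchases of foreign government bonds by domestic residents 55.3.)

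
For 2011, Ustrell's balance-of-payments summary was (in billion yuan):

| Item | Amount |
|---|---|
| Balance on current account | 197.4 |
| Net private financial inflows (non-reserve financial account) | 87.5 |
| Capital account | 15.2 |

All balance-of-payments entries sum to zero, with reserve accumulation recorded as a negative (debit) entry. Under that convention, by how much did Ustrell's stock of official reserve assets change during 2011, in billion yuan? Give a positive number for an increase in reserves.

Official reserve transactions balance = -(197.4 + 15.2 + 87.5) = -300.1
An accumulation of reserves is recorded as a debit (negative entry), so the change in the stock of reserves is the negative of that balance.
Change in official reserves = -(-300.1) = 300.1

300.1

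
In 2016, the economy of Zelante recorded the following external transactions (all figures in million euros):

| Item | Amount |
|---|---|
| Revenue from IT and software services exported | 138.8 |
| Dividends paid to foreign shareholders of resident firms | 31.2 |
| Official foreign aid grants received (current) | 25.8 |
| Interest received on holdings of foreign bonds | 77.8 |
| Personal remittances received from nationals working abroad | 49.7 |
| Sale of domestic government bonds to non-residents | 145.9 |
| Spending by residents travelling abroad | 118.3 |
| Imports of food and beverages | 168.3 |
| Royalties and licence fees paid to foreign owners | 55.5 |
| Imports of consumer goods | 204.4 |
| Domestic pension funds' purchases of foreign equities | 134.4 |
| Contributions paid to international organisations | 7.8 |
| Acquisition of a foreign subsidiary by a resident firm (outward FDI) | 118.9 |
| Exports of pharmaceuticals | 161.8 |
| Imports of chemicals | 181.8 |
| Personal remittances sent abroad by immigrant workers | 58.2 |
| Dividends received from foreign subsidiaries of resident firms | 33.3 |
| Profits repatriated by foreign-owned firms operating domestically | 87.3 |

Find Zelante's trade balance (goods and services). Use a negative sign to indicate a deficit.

Goods: -168.3 - 204.4 + 161.8 - 181.8 = -392.7
Services: 138.8 - 55.5 - 118.3 = -35.0
Trade balance = -392.7 + (-35.0) = -427.7
(Excluded from the trade balance — primary income: dividends paid to foreign shareholders of resident firms 31.2, interest received on holdings of foreign bonds 77.8, dividends received from foreign subsidiaries of resident firms 33.3, profits repatriated by foreign-owned firms operating domestically 87.3; secondary income: official foreign aid grants received (current) 25.8, personal remittances received from nationals working abroad 49.7, contributions paid to international organisations 7.8, personal remittances sent abroad by immigrant workers 58.2; financial account: sale of domestic government bonds to non-residents 145.9, domestic pension funds' purchases of foreign equities 134.4, acquisition of a foreign subsidiary by a resident firm (outward FDI) 118.9.)

-427.7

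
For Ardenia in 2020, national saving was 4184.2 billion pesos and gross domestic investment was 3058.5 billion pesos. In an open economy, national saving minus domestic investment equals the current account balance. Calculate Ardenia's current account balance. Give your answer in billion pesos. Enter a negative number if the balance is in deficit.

CA = S - I = 4184.2 - 3058.5 = 1125.7

1125.7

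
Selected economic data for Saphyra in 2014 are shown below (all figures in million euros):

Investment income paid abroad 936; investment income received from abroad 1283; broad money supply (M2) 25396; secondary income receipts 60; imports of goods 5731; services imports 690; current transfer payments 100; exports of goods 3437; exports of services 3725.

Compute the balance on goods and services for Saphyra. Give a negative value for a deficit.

Goods balance = 3437 - 5731 = -2294
Services balance = 3725 - 690 = 3035
Trade balance (goods + services) = -2294 + 3035 = 741

741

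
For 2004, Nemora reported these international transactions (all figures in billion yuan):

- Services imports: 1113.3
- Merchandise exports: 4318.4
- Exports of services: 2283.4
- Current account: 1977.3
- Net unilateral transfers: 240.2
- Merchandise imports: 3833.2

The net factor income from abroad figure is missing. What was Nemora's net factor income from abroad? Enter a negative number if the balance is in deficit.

81.8

Current account = goods balance + services balance + net primary income + net secondary income
Sum of the known components = 1895.5
Net factor income from abroad = CA - (known components) = 1977.3 - 1895.5 = 81.8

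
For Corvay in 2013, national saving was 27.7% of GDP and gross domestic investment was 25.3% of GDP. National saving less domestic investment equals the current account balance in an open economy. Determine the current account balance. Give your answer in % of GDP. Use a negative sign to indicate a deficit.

2.4

CA = S - I = 27.7 - 25.3 = 2.4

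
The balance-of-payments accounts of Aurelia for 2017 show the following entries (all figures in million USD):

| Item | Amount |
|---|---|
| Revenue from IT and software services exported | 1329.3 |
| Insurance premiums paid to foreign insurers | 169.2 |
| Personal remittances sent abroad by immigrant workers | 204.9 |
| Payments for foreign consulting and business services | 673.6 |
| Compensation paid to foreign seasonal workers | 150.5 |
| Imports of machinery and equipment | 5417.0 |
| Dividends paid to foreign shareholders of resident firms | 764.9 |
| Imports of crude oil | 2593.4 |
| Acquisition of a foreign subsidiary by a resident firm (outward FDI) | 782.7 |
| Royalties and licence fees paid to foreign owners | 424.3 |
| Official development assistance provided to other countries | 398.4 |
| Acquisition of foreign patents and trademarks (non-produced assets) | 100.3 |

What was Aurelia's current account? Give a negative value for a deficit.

-9466.9

Goods: -5417.0 - 2593.4 = -8010.4
Services: -424.3 - 673.6 + 1329.3 - 169.2 = 62.2
Primary income: -764.9 - 150.5 = -915.4
Secondary income: -398.4 - 204.9 = -603.3
Current account = (-8010.4) + 62.2 + (-915.4) + (-603.3) = -9466.9
(Excluded from the current account — financial account: acquisition of a foreign subsidiary by a resident firm (outward FDI) 782.7; capital account: acquisition of foreign patents and trademarks (non-produced assets) 100.3.)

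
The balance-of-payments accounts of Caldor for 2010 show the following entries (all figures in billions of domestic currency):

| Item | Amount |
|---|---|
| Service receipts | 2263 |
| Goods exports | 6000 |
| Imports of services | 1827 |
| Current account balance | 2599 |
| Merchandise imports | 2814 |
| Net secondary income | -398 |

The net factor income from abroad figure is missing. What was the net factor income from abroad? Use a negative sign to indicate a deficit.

-625

Current account = goods balance + services balance + net primary income + net secondary income
Sum of the known components = 3224
Net factor income from abroad = CA - (known components) = 2599 - 3224 = -625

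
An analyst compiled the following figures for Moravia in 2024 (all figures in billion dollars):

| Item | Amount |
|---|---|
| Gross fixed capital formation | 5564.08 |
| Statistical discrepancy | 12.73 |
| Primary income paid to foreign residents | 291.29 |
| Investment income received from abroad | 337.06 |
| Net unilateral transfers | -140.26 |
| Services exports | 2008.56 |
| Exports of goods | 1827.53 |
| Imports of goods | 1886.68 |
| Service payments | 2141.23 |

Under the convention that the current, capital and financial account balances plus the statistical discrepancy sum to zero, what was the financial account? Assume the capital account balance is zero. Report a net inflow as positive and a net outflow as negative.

273.58

Goods balance = 1827.53 - 1886.68 = -59.15
Services balance = 2008.56 - 2141.23 = -132.67
Trade balance (goods + services) = -59.15 + (-132.67) = -191.82
Net primary income = 337.06 - 291.29 = 45.77
Net secondary income = -140.26
Current account = -191.82 + 45.77 + (-140.26) = -286.31
Financial account = -(-286.31 + 12.73) = 273.58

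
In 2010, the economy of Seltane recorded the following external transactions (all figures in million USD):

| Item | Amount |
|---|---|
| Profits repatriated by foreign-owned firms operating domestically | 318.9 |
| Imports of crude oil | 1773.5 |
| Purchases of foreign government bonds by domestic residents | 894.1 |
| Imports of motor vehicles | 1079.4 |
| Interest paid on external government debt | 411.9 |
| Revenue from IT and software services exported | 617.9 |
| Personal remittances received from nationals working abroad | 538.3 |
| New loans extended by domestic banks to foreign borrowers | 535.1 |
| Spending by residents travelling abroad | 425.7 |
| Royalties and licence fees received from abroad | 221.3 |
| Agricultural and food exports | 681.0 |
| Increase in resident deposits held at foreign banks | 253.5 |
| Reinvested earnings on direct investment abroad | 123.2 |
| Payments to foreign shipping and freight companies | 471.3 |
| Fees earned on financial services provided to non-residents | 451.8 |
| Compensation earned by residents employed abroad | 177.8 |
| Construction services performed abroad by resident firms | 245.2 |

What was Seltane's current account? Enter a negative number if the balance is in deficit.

Goods: -1079.4 + 681.0 - 1773.5 = -2171.9
Services: 245.2 - 425.7 - 471.3 + 221.3 + 451.8 + 617.9 = 639.2
Primary income: 177.8 - 411.9 - 318.9 + 123.2 = -429.8
Secondary income: 538.3
Current account = (-2171.9) + 639.2 + (-429.8) + 538.3 = -1424.2
(Excluded from the current account — financial account: purchases of foreign government bonds by domestic residents 894.1, new loans extended by domestic banks to foreign borrowers 535.1, increase in resident deposits held at foreign banks 253.5.)

-1424.2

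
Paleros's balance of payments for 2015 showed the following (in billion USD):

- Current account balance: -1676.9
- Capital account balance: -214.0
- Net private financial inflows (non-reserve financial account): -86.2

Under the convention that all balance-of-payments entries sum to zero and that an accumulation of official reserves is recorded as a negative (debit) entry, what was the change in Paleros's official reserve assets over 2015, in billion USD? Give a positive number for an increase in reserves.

-1977.1

Official reserve transactions balance = -((-1676.9) + (-214.0) + (-86.2)) = 1977.1
An accumulation of reserves is recorded as a debit (negative entry), so the change in the stock of reserves is the negative of that balance.
Change in official reserves = -(1977.1) = -1977.1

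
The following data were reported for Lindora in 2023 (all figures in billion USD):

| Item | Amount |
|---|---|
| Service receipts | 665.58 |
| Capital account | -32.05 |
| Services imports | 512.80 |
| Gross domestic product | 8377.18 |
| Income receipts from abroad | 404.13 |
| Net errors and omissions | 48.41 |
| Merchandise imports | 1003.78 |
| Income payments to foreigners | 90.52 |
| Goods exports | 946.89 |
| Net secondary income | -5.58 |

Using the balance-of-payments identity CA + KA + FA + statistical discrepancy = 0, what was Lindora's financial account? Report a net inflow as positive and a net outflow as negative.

Goods balance = 946.89 - 1003.78 = -56.89
Services balance = 665.58 - 512.80 = 152.78
Trade balance (goods + services) = -56.89 + 152.78 = 95.89
Net primary income = 404.13 - 90.52 = 313.61
Net secondary income = -5.58
Current account = 95.89 + 313.61 + (-5.58) = 403.92
Financial account = -(403.92 + (-32.05) + 48.41) = -420.28

-420.28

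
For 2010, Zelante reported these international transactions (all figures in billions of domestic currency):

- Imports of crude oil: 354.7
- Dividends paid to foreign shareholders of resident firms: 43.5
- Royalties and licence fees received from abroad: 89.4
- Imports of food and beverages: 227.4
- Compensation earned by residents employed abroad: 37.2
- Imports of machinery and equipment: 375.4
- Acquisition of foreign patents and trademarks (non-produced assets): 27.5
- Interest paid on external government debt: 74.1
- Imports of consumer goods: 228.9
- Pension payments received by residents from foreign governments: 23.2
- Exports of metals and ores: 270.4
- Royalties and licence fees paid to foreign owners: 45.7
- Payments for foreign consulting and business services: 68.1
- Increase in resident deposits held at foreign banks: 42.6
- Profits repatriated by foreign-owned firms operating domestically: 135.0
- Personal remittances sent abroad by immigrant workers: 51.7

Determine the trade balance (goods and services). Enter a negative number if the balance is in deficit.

Goods: -354.7 - 227.4 - 228.9 + 270.4 - 375.4 = -916.0
Services: -45.7 + 89.4 - 68.1 = -24.4
Trade balance = -916.0 + (-24.4) = -940.4
(Excluded from the trade balance — primary income: dividends paid to foreign shareholders of resident firms 43.5, compensation earned by residents employed abroad 37.2, interest paid on external government debt 74.1, profits repatriated by foreign-owned firms operating domestically 135.0; capital account: acquisition of foreign patents and trademarks (non-produced assets) 27.5; secondary income: pension payments received by residents from foreign governments 23.2, personal remittances sent abroad by immigrant workers 51.7; financial account: increase in resident deposits held at foreign banks 42.6.)

-940.4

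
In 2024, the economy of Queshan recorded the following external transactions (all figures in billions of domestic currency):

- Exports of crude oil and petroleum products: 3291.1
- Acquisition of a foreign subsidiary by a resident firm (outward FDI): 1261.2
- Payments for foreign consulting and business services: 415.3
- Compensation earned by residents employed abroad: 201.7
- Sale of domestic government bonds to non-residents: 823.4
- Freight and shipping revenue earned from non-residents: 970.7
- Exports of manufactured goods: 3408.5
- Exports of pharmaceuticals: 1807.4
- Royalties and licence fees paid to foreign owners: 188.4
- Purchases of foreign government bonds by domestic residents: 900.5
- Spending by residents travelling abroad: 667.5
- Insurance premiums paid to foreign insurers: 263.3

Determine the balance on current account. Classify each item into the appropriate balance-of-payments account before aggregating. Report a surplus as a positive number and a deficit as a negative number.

Goods: 3408.5 + 1807.4 + 3291.1 = 8507.0
Services: 970.7 - 667.5 - 188.4 - 415.3 - 263.3 = -563.8
Primary income: 201.7
Current account = 8507.0 + (-563.8) + 201.7 = 8144.9
(Excluded from the current account — financial account: acquisition of a foreign subsidiary by a resident firm (outward FDI) 1261.2, sale of domestic government bonds to non-residents 823.4, purchases of foreign government bonds by domestic residents 900.5.)

8144.9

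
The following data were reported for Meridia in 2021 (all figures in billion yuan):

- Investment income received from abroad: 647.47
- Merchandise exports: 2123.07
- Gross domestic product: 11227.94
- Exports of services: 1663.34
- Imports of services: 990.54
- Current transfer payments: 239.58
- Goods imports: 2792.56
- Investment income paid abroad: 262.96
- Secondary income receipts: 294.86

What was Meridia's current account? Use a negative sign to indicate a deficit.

Goods balance = 2123.07 - 2792.56 = -669.49
Services balance = 1663.34 - 990.54 = 672.80
Trade balance (goods + services) = -669.49 + 672.80 = 3.31
Net primary income = 647.47 - 262.96 = 384.51
Net secondary income = 294.86 - 239.58 = 55.28
Current account = 3.31 + 384.51 + 55.28 = 443.10

443.10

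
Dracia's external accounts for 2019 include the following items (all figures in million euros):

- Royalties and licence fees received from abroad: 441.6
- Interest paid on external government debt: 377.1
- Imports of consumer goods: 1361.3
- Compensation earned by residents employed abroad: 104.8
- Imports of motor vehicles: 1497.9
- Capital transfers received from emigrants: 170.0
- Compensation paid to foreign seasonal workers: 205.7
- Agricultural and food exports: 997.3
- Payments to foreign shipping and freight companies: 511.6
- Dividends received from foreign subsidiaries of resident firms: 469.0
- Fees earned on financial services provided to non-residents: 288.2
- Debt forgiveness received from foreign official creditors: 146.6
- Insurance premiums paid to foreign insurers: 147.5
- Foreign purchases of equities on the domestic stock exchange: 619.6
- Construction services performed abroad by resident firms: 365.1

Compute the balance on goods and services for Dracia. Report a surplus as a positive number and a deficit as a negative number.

-1426.1

Goods: -1361.3 + 997.3 - 1497.9 = -1861.9
Services: -147.5 + 288.2 - 511.6 + 365.1 + 441.6 = 435.8
Trade balance = -1861.9 + 435.8 = -1426.1
(Excluded from the trade balance — primary income: interest paid on external government debt 377.1, compensation earned by residents employed abroad 104.8, compensation paid to foreign seasonal workers 205.7, dividends received from foreign subsidiaries of resident firms 469.0; capital account: capital transfers received from emigrants 170.0, debt forgiveness received from foreign official creditors 146.6; financial account: foreign purchases of equities on the domestic stock exchange 619.6.)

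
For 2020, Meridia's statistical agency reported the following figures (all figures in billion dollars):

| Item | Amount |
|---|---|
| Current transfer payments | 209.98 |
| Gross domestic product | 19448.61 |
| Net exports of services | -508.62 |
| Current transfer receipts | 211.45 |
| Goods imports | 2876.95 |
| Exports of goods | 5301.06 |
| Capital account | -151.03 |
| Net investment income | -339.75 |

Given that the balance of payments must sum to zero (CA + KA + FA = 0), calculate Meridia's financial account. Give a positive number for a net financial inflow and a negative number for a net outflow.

-1426.18

Goods balance = 5301.06 - 2876.95 = 2424.11
Services balance = -508.62
Trade balance (goods + services) = 2424.11 + (-508.62) = 1915.49
Net primary income = -339.75
Net secondary income = 211.45 - 209.98 = 1.47
Current account = 1915.49 + (-339.75) + 1.47 = 1577.21
Financial account = -(1577.21 + (-151.03)) = -1426.18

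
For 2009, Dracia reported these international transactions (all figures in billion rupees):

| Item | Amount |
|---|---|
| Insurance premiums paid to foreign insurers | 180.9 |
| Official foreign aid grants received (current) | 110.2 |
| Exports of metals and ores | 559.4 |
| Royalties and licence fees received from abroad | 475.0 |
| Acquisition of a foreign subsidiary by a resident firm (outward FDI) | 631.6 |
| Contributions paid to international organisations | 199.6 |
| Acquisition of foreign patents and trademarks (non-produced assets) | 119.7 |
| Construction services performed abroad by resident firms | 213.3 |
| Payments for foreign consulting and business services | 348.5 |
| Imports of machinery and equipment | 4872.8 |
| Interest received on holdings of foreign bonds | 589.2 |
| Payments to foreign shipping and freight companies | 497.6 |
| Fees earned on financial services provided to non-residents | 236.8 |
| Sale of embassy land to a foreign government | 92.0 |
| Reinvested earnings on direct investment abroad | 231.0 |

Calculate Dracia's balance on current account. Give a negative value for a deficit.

Goods: 559.4 - 4872.8 = -4313.4
Services: -180.9 - 348.5 - 497.6 + 213.3 + 475.0 + 236.8 = -101.9
Primary income: 231.0 + 589.2 = 820.2
Secondary income: -199.6 + 110.2 = -89.4
Current account = (-4313.4) + (-101.9) + 820.2 + (-89.4) = -3684.5
(Excluded from the current account — financial account: acquisition of a foreign subsidiary by a resident firm (outward FDI) 631.6; capital account: acquisition of foreign patents and trademarks (non-produced assets) 119.7, sale of embassy land to a foreign government 92.0.)

-3684.5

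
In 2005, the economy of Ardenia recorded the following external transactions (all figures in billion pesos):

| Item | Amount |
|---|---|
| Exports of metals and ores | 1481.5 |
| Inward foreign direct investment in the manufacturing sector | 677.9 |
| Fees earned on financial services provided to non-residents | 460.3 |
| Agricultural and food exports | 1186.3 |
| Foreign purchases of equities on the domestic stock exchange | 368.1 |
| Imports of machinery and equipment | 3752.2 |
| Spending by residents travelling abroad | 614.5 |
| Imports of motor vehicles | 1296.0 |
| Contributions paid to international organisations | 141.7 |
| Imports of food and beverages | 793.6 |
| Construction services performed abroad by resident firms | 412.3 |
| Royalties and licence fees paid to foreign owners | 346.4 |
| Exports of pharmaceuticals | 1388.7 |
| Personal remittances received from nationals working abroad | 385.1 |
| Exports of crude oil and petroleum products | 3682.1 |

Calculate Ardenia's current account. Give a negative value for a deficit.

Goods: -3752.2 - 793.6 + 1481.5 + 3682.1 + 1388.7 - 1296.0 + 1186.3 = 1896.8
Services: -346.4 - 614.5 + 460.3 + 412.3 = -88.3
Secondary income: 385.1 - 141.7 = 243.4
Current account = 1896.8 + (-88.3) + 243.4 = 2051.9
(Excluded from the current account — financial account: inward foreign direct investment in the manufacturing sector 677.9, foreign purchases of equities on the domestic stock exchange 368.1.)

2051.9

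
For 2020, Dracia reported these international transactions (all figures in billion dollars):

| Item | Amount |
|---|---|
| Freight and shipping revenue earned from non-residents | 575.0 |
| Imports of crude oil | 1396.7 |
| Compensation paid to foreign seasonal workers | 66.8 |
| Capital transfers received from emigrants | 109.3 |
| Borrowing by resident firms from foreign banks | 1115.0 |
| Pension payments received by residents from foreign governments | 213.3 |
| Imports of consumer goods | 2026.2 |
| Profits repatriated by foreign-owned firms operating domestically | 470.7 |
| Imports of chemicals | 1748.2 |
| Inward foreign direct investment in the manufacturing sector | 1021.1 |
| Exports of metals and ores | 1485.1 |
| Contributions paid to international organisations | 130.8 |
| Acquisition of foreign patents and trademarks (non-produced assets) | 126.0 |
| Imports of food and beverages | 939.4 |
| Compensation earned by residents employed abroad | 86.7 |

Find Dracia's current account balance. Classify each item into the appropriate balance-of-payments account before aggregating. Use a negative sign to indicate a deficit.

Goods: -1748.2 + 1485.1 - 939.4 - 1396.7 - 2026.2 = -4625.4
Services: 575.0
Primary income: 86.7 - 470.7 - 66.8 = -450.8
Secondary income: 213.3 - 130.8 = 82.5
Current account = (-4625.4) + 575.0 + (-450.8) + 82.5 = -4418.7
(Excluded from the current account — capital account: capital transfers received from emigrants 109.3, acquisition of foreign patents and trademarks (non-produced assets) 126.0; financial account: borrowing by resident firms from foreign banks 1115.0, inward foreign direct investment in the manufacturing sector 1021.1.)

-4418.7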